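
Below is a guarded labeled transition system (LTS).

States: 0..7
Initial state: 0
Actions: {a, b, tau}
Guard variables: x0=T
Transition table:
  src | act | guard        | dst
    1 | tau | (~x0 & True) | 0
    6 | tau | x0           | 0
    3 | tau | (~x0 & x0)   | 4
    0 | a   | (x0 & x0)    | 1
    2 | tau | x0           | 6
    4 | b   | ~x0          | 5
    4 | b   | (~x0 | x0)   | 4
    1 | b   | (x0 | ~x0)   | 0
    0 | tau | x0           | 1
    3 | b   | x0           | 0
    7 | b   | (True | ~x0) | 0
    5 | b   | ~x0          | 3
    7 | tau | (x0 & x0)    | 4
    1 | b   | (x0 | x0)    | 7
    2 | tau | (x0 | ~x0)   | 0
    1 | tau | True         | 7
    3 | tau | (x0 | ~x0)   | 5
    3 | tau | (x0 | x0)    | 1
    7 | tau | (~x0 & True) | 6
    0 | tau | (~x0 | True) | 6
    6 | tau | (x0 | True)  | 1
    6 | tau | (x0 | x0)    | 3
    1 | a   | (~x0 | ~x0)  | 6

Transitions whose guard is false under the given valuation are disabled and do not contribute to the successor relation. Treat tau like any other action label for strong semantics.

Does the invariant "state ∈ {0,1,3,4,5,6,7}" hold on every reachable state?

Answer: INVARIANT HOLDS

Working:
Inv-set: {0,1,3,4,5,6,7}
Reach set: {0,1,3,4,5,6,7}
  0: ok
  1: ok
  3: ok
  4: ok
  5: ok
  6: ok
  7: ok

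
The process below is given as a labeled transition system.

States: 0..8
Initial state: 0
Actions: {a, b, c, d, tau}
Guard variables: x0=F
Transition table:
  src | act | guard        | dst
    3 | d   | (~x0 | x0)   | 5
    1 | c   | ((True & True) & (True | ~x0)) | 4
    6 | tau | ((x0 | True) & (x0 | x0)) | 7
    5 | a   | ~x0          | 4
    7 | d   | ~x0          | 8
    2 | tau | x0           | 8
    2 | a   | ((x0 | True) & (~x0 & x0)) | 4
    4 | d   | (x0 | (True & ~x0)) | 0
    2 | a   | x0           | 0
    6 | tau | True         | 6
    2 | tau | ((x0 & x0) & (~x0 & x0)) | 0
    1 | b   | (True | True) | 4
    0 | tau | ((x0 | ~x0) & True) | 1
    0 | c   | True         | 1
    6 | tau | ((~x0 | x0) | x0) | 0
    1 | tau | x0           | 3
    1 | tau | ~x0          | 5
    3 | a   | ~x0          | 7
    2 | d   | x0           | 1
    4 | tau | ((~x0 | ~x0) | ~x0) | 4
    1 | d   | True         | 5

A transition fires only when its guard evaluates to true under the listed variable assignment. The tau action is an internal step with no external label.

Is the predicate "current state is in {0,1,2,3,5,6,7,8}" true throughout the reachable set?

Answer: INVARIANT VIOLATED at state 4

Working:
Inv-set: {0,1,2,3,5,6,7,8}
R = {0,1,4,5}
  0: ok
  1: ok
  4: ✗ unsafe
  5: ok
witness against invariant: tau·c → 4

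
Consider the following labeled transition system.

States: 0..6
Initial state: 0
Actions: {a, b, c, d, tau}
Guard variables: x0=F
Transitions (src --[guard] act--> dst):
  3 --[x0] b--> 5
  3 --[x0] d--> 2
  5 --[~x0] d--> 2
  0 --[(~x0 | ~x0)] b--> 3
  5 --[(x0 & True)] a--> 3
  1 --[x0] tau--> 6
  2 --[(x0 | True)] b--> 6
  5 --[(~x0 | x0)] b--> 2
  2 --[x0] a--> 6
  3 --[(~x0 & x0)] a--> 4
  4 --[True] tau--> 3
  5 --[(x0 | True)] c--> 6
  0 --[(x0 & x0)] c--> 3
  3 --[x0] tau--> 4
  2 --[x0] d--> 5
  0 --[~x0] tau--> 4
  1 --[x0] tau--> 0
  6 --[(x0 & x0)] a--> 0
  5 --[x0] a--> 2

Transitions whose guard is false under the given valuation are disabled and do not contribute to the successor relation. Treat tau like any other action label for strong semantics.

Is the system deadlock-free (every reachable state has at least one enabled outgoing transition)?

Reach set: {0,3,4}
  0: b→3  tau→4  [2 out]
  3: ∅  [deadlock]
  4: tau→3  [1 out]
Path to 3: b

Answer: DEADLOCK at state 3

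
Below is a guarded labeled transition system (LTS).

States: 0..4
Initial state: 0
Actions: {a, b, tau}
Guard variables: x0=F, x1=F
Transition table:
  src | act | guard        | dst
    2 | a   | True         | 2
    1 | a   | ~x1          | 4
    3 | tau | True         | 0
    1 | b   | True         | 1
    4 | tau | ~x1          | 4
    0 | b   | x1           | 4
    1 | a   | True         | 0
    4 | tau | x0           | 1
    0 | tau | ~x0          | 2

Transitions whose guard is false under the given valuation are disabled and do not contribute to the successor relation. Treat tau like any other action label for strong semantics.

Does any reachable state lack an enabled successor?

Answer: DEADLOCK-FREE

Working:
R = {0,2}
  0: tau→2  [deg 1]
  2: a→2  [deg 1]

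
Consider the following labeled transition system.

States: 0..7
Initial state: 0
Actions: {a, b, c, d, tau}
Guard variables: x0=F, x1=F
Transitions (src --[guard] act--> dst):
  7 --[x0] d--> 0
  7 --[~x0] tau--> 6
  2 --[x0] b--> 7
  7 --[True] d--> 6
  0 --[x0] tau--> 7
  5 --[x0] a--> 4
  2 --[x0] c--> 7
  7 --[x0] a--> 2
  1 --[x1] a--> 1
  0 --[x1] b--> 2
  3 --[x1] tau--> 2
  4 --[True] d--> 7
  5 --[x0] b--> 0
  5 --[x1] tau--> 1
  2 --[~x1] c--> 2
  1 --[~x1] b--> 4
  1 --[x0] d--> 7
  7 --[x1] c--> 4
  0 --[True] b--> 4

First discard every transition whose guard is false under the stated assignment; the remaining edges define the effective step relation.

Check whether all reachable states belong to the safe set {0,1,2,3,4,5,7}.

Answer: INVARIANT VIOLATED at state 6

Analysis:
Safe = {0,1,2,3,4,5,7}
R = {0,4,6,7}
  0: ✓
  4: ✓
  6: outside
  7: ✓
counterexample path to 6: b·d·tau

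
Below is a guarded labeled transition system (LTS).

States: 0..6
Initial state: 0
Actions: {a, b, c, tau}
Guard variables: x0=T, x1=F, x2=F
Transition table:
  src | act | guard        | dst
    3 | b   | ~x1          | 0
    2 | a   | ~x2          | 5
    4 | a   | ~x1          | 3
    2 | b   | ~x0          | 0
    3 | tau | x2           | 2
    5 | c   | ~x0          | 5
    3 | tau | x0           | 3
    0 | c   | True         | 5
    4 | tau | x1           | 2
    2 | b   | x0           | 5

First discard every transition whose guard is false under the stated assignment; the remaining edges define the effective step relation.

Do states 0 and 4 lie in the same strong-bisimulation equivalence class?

Compute ~ classes (split until stable):
  round 0: {{0,1,2,3,4,5,6}}
  round 1: {{0},{1,5,6},{2},{3},{4}}
5 equivalence class(es) (converged in 2)
[0]={0}  [4]={4}

Answer: NOT BISIMILAR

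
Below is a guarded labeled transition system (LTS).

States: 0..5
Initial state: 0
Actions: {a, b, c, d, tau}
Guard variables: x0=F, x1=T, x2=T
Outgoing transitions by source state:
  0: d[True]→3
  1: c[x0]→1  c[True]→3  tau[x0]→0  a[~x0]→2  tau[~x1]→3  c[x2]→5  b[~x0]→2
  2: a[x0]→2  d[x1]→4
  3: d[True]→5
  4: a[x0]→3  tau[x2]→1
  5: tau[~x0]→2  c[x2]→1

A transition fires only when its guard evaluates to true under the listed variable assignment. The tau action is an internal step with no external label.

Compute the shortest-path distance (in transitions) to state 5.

Layered search for 5:
  depth 0: {0}
  depth 1: {3}
  depth 2: {5}
5 enters at depth 2; path d·d

Answer: 2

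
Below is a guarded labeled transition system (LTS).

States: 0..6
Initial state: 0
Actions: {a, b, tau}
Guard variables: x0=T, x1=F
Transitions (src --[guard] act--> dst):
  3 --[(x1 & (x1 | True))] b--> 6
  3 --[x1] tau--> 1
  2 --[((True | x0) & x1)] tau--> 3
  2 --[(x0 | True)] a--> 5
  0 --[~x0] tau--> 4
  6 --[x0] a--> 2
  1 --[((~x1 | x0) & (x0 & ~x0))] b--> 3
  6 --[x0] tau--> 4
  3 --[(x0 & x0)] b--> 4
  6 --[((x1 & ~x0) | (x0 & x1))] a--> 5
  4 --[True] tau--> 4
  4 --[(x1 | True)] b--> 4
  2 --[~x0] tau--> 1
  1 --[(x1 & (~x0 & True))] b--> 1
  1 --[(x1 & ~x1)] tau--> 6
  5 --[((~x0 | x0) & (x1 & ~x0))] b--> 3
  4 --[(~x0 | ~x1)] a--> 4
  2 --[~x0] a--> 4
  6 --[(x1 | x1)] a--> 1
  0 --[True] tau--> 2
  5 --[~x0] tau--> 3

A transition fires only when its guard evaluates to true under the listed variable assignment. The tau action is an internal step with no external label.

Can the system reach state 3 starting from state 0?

Answer: UNREACHABLE

Trace:
After dropping false guards: 8 live edges.
depth 0: {0}
depth 1: {2}  total {0,2}
depth 2: {5}  total {0,2,5}
Reach set: {0,2,5}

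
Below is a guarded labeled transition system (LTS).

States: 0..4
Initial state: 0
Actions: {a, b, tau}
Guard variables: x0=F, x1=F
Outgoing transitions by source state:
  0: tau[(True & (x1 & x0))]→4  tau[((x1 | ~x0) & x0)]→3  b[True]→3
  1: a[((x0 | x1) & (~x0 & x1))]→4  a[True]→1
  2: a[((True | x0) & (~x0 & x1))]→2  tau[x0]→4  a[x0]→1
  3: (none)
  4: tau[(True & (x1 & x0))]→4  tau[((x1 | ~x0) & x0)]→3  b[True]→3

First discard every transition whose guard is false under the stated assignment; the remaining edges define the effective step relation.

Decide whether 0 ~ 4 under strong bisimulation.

Answer: BISIMILAR

Trace:
Bisimulation quotient by refinement:
  P[0] = {{0,1,2,3,4}}
  P[1] = {{0,4},{1},{2,3}}
3 equivalence class(es) (converged in 2)
[0]={0,4}  [4]={0,4}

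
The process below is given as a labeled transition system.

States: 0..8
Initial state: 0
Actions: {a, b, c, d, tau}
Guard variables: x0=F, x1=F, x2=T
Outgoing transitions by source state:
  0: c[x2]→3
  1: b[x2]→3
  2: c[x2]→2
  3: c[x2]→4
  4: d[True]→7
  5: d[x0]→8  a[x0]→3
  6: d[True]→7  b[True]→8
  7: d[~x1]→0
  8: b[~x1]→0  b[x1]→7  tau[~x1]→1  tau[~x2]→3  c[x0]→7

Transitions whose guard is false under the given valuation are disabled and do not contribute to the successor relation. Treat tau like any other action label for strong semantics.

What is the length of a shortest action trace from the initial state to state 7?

Answer: 3

Working:
Layered search for 7:
  depth 0: {0}
  depth 1: {3}
  depth 2: {4}
  depth 3: {7}
first hit 7 at d=3 via c·c·d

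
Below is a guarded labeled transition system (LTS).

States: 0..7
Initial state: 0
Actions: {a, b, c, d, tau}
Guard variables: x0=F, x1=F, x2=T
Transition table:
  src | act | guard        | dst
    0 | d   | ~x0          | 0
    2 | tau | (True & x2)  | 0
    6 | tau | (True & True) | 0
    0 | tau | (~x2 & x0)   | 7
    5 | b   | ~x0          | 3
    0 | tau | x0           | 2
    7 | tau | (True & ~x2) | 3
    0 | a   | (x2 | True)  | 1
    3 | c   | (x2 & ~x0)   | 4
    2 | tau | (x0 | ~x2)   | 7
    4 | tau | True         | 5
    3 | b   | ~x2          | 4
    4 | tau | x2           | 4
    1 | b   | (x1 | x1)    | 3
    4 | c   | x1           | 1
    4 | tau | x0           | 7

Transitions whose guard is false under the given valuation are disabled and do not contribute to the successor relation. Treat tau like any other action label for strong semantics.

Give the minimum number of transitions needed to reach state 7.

Layered search for 7:
  Layer 0: {0}
  Layer 1: {1}
7 never appears.

Answer: UNREACHABLE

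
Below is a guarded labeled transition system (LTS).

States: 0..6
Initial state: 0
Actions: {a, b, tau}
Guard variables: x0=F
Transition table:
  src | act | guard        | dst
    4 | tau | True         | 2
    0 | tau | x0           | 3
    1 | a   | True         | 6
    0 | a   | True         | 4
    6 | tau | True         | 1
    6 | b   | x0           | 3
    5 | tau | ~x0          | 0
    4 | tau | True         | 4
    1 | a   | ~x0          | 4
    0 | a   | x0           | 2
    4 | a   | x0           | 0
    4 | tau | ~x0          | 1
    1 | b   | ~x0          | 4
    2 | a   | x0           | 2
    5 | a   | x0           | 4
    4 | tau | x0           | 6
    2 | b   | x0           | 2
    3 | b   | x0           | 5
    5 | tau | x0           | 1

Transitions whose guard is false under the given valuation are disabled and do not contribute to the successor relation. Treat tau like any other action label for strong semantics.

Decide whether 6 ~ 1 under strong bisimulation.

Answer: NOT BISIMILAR

Working:
Bisimulation quotient by refinement:
  P[0] = {{0,1,2,3,4,5,6}}
  P[1] = {{0},{1},{2,3},{4,5,6}}
  P[2] = {{0},{1},{2,3},{4},{5},{6}}
6 equivalence class(es) (converged in 3)
6∈{6}, 1∈{1}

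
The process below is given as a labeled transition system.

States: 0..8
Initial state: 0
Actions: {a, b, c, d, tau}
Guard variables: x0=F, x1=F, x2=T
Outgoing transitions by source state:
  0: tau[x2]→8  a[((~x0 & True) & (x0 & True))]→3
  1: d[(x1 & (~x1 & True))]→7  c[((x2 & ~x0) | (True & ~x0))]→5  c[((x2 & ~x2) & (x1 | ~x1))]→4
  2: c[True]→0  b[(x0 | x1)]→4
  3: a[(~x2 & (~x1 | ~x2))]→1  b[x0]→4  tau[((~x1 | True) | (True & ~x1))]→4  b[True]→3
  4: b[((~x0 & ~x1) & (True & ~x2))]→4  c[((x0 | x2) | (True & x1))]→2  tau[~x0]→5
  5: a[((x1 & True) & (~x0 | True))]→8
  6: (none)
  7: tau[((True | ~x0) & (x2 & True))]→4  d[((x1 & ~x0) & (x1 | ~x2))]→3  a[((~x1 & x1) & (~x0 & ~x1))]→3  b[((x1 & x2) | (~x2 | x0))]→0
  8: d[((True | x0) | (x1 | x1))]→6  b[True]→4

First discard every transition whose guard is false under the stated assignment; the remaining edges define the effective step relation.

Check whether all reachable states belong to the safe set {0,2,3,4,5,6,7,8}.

Allowed set {0,2,3,4,5,6,7,8}
Reach set: {0,2,4,5,6,8}
  0: ok
  2: ok
  4: ok
  5: ok
  6: ok
  8: ok

Answer: INVARIANT HOLDS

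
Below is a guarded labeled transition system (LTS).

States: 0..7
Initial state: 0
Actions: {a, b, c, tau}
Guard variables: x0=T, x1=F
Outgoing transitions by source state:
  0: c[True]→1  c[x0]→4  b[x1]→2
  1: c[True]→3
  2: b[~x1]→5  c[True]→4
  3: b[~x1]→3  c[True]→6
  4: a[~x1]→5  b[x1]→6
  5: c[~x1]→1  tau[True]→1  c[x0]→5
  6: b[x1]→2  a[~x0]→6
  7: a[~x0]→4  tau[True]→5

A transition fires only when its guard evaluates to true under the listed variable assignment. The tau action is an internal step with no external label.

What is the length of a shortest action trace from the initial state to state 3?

Layered search for 3:
  Layer 0: {0}
  Layer 1: {1,4}
  Layer 2: {3,5}
first hit 3 at d=2 via c·c

Answer: 2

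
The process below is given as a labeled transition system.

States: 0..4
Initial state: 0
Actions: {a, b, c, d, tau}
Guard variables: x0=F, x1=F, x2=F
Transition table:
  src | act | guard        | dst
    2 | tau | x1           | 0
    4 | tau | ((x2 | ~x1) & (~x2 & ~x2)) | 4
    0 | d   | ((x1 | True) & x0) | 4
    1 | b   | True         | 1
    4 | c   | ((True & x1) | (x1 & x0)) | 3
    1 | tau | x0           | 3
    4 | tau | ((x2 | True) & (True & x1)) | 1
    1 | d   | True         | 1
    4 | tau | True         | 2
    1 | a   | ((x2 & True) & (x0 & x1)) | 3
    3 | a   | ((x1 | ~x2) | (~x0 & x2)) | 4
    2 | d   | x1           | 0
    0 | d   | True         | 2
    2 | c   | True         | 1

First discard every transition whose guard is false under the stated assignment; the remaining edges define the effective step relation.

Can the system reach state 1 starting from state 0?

Answer: REACHABLE

Analysis:
Guard filter leaves 7 enabled edge(s).
L0 = {0}
L1 = {2}  cumulative {0,2}
L2 = {1}  cumulative {0,1,2}
Reachable = {0,1,2}
Path to 1: d·c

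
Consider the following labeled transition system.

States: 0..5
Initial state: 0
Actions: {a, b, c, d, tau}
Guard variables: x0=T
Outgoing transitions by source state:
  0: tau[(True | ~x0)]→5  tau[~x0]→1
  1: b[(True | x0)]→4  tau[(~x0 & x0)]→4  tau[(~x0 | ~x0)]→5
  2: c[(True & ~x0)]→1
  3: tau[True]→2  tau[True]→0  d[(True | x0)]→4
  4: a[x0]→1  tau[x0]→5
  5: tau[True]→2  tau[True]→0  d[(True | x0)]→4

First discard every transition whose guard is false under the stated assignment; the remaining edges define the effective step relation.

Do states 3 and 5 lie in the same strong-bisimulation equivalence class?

Bisimulation quotient by refinement:
  P[0] = {{0,1,2,3,4,5}}
  P[1] = {{0},{1},{2},{3,5},{4}}
5 equivalence class(es) (converged in 2)
[3]={3,5}  [5]={3,5}

Answer: BISIMILAR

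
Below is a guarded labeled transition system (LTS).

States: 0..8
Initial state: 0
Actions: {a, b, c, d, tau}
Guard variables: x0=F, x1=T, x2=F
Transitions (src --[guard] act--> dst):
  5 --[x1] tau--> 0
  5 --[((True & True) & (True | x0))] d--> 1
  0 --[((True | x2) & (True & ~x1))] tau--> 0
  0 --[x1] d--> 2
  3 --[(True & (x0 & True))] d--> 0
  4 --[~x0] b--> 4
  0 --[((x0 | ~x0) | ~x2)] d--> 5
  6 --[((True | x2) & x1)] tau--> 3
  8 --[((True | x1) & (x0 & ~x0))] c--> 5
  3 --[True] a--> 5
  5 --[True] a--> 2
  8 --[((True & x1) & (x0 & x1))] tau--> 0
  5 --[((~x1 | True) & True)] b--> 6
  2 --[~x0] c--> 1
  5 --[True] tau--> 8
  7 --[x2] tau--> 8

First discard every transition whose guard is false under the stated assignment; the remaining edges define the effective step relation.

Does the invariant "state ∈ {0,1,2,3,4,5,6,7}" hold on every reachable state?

Allowed set {0,1,2,3,4,5,6,7}
Reachable = {0,1,2,3,5,6,8}
  0: ✓
  1: ✓
  2: ✓
  3: ✓
  5: ✓
  6: ✓
  8: ✗ unsafe
counterexample path to 8: d·tau

Answer: INVARIANT VIOLATED at state 8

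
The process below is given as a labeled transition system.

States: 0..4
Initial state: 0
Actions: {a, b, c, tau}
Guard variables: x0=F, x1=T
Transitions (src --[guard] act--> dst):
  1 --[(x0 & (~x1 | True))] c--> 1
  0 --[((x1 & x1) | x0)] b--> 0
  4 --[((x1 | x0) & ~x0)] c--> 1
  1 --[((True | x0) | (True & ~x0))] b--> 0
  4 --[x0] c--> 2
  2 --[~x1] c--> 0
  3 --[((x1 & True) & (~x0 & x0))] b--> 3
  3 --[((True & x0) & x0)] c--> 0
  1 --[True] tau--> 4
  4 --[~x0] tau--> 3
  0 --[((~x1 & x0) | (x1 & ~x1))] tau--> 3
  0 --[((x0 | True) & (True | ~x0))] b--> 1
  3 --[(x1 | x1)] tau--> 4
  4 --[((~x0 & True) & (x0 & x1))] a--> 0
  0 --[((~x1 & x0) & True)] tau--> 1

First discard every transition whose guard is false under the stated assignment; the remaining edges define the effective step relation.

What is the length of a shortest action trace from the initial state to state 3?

Breadth-first toward 3:
  Layer 0: {0}
  Layer 1: {1}
  Layer 2: {4}
  Layer 3: {3}
first hit 3 at d=3 via b·tau·tau

Answer: 3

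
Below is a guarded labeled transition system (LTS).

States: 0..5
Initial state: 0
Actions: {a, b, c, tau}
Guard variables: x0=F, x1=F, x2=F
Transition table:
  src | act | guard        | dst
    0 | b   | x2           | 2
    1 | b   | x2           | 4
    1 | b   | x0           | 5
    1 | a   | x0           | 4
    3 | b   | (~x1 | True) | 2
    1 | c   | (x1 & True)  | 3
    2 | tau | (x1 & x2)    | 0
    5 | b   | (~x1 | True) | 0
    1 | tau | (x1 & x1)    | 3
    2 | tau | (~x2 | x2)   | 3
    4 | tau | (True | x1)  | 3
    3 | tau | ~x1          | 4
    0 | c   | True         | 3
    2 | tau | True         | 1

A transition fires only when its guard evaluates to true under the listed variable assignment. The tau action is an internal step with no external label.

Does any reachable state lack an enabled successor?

R = {0,1,2,3,4}
  0: c→3  [deg 1]
  1: ∅  [no exit]
  2: tau→1  tau→3  [deg 2]
  3: b→2  tau→4  [deg 2]
  4: tau→3  [deg 1]
trace reaching 1: c·b·tau

Answer: DEADLOCK at state 1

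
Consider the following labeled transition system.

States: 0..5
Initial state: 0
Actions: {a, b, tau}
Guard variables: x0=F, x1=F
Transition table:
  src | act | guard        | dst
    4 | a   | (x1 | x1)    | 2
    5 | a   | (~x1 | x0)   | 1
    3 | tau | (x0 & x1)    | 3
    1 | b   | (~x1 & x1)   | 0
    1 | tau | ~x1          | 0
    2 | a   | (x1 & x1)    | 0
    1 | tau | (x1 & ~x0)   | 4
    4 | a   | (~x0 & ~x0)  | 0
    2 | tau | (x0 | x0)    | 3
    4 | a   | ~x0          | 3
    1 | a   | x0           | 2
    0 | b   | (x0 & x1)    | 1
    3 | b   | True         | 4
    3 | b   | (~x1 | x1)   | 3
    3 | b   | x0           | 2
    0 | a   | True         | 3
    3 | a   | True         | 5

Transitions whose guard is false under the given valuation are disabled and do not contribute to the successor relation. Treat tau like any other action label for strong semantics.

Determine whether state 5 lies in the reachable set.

Answer: REACHABLE

Working:
After dropping false guards: 8 live edges.
depth 0: {0}
depth 1: {3}  cumulative {0,3}
depth 2: {4,5}  cumulative {0,3,4,5}
depth 3: {1}  cumulative {0,1,3,4,5}
R = {0,1,3,4,5}
witness 5: a·a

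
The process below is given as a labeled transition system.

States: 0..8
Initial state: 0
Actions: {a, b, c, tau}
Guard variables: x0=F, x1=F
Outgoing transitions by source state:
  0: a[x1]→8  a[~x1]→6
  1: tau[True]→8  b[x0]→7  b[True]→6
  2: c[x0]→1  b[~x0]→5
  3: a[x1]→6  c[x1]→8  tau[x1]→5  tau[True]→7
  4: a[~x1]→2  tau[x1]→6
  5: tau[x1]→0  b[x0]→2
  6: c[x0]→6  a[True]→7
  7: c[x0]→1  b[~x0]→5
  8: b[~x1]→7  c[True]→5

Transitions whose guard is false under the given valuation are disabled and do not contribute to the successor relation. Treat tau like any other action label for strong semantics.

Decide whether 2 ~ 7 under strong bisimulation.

Answer: BISIMILAR

Working:
Compute ~ classes (split until stable):
  round 0: {{0,1,2,3,4,5,6,7,8}}
  round 1: {{0,4,6},{1},{2,7},{3},{5},{8}}
  round 2: {{0},{1},{2,7},{3},{4,6},{5},{8}}
Fixed point at round 3; 7 class(es).
[2]={2,7}  [7]={2,7}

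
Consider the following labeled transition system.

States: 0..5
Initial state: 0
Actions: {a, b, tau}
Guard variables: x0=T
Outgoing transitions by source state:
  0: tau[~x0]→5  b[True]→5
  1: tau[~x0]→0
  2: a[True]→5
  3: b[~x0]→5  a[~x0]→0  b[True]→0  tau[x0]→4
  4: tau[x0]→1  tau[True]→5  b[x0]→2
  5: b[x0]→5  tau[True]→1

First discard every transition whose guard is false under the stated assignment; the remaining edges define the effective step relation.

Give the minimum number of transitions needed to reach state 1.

Answer: 2

Analysis:
Breadth-first toward 1:
  depth 0: {0}
  depth 1: {5}
  depth 2: {1}
1 enters at depth 2; path b·tau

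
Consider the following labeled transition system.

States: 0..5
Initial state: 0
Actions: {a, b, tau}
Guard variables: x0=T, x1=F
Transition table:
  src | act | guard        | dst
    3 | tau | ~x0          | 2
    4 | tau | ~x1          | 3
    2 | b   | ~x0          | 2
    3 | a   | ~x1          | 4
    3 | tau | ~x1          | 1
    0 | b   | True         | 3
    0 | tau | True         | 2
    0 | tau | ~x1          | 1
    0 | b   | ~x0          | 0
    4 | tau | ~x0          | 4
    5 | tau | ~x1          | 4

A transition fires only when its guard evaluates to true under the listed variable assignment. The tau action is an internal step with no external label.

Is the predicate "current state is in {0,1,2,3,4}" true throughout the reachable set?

Answer: INVARIANT HOLDS

Working:
Safe = {0,1,2,3,4}
Reachable = {0,1,2,3,4}
  0: ✓
  1: ✓
  2: ✓
  3: ✓
  4: ✓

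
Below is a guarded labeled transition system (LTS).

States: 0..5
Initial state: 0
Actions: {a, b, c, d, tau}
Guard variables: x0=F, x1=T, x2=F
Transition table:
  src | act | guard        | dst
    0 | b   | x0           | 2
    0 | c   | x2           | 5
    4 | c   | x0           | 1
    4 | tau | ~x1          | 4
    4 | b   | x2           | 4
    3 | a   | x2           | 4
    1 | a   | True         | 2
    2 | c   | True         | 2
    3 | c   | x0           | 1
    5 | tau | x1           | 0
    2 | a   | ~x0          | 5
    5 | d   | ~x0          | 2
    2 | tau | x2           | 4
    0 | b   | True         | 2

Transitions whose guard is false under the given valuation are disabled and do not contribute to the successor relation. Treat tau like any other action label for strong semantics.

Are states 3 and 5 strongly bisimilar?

Answer: NOT BISIMILAR

Working:
Bisimulation quotient by refinement:
  round 0: {{0,1,2,3,4,5}}
  round 1: {{0},{1},{2},{3,4},{5}}
5 equivalence class(es) (converged in 2)
class of 3: {3,4}; class of 5: {5}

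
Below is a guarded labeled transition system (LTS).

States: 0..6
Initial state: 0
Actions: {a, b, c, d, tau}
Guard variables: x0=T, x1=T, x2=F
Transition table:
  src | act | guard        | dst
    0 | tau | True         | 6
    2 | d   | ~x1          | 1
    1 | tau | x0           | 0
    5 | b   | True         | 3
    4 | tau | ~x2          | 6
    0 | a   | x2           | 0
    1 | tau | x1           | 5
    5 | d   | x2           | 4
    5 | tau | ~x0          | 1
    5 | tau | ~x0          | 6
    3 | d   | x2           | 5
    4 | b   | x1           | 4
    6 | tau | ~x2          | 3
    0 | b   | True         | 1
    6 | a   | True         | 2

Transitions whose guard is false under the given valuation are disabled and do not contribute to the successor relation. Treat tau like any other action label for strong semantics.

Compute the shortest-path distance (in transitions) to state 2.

Answer: 2

Working:
Breadth-first toward 2:
  L0 = {0}
  L1 = {1,6}
  L2 = {2,3,5}
first hit 2 at d=2 via tau·a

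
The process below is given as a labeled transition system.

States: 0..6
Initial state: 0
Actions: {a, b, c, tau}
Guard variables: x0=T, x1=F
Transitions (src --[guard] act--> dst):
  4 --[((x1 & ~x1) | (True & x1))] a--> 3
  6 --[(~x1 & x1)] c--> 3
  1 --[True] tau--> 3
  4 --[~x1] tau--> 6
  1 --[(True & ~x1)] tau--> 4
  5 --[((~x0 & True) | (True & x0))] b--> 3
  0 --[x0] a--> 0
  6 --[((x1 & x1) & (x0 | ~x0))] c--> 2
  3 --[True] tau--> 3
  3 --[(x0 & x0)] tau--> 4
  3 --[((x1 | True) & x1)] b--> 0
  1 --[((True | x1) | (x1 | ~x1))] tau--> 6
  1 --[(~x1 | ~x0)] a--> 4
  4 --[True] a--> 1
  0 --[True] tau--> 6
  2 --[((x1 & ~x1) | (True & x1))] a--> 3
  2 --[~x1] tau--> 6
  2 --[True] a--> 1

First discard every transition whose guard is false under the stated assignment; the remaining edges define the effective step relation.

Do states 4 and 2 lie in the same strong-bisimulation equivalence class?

Answer: BISIMILAR

Working:
Refine partition for ~:
  round 0: {{0,1,2,3,4,5,6}}
  round 1: {{0,1,2,4},{3},{5},{6}}
  round 2: {{0,2,4},{1},{3},{5},{6}}
  round 3: {{0},{1},{2,4},{3},{5},{6}}
6 equivalence class(es) (converged in 4)
class of 4: {2,4}; class of 2: {2,4}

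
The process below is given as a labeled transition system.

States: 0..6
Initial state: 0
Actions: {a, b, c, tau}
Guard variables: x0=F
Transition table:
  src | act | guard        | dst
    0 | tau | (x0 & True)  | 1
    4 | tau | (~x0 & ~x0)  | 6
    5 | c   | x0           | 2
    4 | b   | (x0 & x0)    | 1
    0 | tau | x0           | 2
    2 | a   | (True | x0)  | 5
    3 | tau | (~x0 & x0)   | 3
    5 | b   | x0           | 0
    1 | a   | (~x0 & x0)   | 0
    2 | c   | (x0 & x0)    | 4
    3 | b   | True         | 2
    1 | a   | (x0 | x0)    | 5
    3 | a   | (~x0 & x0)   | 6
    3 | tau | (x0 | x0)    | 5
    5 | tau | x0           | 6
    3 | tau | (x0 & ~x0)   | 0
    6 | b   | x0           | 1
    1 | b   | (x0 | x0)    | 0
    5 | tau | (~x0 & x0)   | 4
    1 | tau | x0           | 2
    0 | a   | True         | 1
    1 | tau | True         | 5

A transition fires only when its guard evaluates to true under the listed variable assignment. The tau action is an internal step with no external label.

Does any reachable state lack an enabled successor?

Answer: DEADLOCK at state 5

Analysis:
Reachable = {0,1,5}
  0: a→1  [1 out]
  1: tau→5  [1 out]
  5: ∅  [deadlock]
Path to 5: a·tau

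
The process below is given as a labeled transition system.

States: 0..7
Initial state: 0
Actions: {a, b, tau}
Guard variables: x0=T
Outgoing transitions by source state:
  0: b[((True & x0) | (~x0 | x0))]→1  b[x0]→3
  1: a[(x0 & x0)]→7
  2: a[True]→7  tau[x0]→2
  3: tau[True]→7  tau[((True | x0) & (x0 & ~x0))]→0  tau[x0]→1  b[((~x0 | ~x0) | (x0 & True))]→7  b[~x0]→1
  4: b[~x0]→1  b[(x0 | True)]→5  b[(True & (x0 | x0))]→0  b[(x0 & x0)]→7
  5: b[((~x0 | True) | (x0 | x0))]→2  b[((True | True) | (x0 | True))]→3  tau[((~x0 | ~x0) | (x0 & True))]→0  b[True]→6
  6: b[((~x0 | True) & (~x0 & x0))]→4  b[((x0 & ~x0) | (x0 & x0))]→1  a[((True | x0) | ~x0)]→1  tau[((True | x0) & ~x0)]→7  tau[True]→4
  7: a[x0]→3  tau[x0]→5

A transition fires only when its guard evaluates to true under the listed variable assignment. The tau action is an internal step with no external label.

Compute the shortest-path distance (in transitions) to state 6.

Answer: 4

Working:
Layered search for 6:
  Layer 0: {0}
  Layer 1: {1,3}
  Layer 2: {7}
  Layer 3: {5}
  Layer 4: {2,6}
first hit 6 at d=4 via b·a·tau·b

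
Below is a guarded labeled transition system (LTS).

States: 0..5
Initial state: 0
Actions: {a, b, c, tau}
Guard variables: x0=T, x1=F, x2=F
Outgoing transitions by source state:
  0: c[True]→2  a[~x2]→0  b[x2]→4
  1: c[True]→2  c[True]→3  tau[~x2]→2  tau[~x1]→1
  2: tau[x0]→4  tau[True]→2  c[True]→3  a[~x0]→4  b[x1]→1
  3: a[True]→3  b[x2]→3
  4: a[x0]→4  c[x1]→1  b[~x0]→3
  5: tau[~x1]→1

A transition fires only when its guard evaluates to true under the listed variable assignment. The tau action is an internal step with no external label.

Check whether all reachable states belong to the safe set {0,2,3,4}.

Answer: INVARIANT HOLDS

Analysis:
Safe = {0,2,3,4}
Reachable = {0,2,3,4}
  0: ✓
  2: ✓
  3: ✓
  4: ✓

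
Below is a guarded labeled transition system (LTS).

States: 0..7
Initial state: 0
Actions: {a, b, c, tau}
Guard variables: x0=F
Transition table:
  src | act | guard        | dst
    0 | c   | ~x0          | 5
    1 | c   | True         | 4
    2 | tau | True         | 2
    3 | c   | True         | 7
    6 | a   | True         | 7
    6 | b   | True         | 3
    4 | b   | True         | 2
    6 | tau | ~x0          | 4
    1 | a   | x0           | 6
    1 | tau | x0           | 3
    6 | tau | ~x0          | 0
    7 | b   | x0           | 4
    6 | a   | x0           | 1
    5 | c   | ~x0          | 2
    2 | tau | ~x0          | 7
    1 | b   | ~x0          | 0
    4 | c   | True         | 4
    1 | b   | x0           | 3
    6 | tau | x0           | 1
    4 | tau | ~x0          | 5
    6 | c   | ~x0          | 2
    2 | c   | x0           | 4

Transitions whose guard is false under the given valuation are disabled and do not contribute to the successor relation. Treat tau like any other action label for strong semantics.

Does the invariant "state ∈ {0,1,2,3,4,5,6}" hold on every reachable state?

Answer: INVARIANT VIOLATED at state 7

Trace:
Allowed set {0,1,2,3,4,5,6}
Reachable = {0,2,5,7}
  0: ✓
  2: ✓
  5: ✓
  7: ✗ unsafe
reach 7 via c·c·tau — violates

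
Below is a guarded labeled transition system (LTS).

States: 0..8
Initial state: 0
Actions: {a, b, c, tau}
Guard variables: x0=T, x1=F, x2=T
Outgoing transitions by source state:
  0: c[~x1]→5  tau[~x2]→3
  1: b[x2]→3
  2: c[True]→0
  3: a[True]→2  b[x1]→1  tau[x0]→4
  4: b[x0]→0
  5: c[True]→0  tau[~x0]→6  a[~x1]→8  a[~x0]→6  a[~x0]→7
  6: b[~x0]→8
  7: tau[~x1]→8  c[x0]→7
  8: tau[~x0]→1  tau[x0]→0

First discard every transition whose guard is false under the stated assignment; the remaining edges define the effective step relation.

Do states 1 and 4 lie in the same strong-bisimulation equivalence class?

Bisimulation quotient by refinement:
  round 0: {{0,1,2,3,4,5,6,7,8}}
  round 1: {{0,2},{1,4},{3},{5},{6},{7},{8}}
  round 2: {{0},{1},{2},{3},{4},{5},{6},{7},{8}}
9 equivalence class(es) (converged in 3)
class of 1: {1}; class of 4: {4}

Answer: NOT BISIMILAR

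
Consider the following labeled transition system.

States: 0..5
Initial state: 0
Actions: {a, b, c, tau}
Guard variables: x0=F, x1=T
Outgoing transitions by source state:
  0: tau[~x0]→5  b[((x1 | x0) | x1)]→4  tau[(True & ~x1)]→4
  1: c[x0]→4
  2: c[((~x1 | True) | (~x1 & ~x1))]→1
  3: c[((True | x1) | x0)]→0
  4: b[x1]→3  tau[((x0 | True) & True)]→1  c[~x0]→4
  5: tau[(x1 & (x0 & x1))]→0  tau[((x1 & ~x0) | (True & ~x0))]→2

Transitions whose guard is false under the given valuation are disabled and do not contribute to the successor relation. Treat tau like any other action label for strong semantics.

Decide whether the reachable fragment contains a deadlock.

Answer: DEADLOCK at state 1

Analysis:
Reachable = {0,1,2,3,4,5}
  0: b→4  tau→5  [2 exit(s)]
  1: ∅  [deadlock]
  2: c→1  [1 exit(s)]
  3: c→0  [1 exit(s)]
  4: b→3  c→4  tau→1  [3 exit(s)]
  5: tau→2  [1 exit(s)]
Path to 1: b·tau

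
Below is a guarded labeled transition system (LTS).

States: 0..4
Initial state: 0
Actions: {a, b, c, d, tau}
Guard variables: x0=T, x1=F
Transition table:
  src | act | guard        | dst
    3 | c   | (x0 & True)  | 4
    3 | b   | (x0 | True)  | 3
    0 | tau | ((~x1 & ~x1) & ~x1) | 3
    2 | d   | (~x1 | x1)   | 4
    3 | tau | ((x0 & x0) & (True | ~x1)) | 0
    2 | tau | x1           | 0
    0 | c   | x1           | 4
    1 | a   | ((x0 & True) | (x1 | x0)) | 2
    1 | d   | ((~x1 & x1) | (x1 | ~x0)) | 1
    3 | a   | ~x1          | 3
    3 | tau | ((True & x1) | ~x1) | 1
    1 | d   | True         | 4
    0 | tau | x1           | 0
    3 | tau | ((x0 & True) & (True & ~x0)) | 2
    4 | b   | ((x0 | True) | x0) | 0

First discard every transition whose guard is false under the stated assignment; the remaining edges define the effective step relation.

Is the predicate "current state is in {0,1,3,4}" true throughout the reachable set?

Answer: INVARIANT VIOLATED at state 2

Working:
Allowed set {0,1,3,4}
Reachable = {0,1,2,3,4}
  0: safe
  1: safe
  2: outside
  3: safe
  4: safe
counterexample path to 2: tau·tau·a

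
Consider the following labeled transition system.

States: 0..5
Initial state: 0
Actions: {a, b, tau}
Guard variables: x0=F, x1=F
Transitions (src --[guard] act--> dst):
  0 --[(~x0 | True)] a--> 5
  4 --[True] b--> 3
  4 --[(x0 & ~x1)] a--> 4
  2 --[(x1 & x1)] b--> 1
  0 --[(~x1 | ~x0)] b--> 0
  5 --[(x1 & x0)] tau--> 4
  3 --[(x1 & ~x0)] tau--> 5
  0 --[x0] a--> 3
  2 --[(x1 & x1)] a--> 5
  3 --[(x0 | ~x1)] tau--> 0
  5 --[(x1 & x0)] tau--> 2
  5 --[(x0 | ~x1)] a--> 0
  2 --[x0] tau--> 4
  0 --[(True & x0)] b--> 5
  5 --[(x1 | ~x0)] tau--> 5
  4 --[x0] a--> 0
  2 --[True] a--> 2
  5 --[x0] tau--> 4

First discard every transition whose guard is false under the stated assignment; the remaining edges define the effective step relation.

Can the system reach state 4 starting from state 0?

7 transition(s) survive guard evaluation.
Layer 0: {0}
Layer 1: {5}  cumulative {0,5}
R = {0,5}

Answer: UNREACHABLE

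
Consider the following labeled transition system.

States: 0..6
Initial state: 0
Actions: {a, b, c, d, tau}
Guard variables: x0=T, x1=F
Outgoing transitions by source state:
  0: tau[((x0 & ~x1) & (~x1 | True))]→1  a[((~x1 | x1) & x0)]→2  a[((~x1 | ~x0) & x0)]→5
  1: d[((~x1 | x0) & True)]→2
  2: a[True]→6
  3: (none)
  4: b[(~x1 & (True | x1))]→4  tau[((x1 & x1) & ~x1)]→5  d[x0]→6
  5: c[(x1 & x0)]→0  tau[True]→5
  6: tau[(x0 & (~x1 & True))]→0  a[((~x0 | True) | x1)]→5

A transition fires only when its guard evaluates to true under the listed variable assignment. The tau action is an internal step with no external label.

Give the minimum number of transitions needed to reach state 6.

Answer: 2

Trace:
Breadth-first toward 6:
  depth 0: {0}
  depth 1: {1,2,5}
  depth 2: {6}
6 enters at depth 2; path a·a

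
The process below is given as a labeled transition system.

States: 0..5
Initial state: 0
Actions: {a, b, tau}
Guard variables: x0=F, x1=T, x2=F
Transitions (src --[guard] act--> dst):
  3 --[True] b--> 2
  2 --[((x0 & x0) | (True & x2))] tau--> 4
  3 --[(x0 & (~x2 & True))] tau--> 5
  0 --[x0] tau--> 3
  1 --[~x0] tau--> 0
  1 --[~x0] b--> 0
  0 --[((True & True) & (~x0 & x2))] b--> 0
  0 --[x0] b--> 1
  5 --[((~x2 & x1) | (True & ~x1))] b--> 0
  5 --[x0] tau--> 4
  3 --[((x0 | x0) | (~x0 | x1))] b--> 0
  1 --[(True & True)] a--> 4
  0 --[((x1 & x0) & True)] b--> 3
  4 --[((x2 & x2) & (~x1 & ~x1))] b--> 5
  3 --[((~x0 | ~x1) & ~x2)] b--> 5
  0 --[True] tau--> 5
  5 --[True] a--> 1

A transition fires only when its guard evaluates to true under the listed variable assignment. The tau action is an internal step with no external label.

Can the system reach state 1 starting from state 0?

Answer: REACHABLE

Trace:
9 transition(s) survive guard evaluation.
L0 = {0}
L1 = {5}  cumulative {0,5}
L2 = {1}  cumulative {0,1,5}
L3 = {4}  cumulative {0,1,4,5}
R = {0,1,4,5}
Path to 1: tau·a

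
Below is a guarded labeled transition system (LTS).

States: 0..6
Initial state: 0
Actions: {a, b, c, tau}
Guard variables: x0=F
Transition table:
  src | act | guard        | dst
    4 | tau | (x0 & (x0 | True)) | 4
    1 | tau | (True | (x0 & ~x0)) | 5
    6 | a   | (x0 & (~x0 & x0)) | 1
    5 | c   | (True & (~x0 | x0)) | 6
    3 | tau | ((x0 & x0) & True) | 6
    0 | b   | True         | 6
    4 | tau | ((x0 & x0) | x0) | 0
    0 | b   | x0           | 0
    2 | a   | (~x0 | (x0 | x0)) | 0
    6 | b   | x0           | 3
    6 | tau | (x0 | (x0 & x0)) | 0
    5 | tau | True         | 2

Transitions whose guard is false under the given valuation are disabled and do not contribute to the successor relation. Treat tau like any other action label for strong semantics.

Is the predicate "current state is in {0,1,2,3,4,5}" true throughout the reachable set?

Inv-set: {0,1,2,3,4,5}
Reachable = {0,6}
  0: safe
  6: VIOLATES
counterexample path to 6: b

Answer: INVARIANT VIOLATED at state 6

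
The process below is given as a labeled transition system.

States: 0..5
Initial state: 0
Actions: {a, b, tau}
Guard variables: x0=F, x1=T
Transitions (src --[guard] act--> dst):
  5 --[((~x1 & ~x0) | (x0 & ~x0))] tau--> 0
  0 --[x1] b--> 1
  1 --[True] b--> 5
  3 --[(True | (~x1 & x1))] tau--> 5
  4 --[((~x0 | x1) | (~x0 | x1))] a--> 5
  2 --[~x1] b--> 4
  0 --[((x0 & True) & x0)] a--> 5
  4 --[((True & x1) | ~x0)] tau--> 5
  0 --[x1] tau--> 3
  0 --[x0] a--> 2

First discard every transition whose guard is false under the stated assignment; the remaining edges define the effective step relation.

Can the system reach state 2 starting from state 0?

Guard filter leaves 6 enabled edge(s).
L0 = {0}
L1 = {1,3}  total {0,1,3}
L2 = {5}  total {0,1,3,5}
R = {0,1,3,5}

Answer: UNREACHABLE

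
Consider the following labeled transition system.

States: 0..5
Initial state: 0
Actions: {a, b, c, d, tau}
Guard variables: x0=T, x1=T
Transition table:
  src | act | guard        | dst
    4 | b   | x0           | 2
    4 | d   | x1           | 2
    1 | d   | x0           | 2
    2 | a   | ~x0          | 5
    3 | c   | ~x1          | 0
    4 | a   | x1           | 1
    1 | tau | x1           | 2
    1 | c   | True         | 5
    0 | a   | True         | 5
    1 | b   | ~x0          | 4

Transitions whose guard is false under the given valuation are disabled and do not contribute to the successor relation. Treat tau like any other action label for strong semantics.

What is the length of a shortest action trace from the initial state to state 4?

Layered search for 4:
  L0 = {0}
  L1 = {5}
4 never appears.

Answer: UNREACHABLE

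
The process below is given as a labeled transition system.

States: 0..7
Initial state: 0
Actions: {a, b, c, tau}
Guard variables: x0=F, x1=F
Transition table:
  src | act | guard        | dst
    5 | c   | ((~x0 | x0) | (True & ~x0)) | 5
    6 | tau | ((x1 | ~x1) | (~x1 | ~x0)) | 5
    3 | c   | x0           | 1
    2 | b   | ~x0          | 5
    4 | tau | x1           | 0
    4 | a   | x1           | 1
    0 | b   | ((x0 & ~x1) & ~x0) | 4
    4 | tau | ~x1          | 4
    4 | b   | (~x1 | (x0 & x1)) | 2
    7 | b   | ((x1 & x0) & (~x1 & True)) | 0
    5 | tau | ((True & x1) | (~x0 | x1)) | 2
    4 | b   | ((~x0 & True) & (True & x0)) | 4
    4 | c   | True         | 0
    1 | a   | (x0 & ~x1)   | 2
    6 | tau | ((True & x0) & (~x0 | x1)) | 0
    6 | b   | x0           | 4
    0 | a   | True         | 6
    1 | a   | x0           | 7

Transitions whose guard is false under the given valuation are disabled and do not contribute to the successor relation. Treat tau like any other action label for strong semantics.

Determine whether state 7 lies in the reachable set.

After dropping false guards: 8 live edges.
depth 0: {0}
depth 1: {6}  total {0,6}
depth 2: {5}  total {0,5,6}
depth 3: {2}  total {0,2,5,6}
Reachable = {0,2,5,6}

Answer: UNREACHABLE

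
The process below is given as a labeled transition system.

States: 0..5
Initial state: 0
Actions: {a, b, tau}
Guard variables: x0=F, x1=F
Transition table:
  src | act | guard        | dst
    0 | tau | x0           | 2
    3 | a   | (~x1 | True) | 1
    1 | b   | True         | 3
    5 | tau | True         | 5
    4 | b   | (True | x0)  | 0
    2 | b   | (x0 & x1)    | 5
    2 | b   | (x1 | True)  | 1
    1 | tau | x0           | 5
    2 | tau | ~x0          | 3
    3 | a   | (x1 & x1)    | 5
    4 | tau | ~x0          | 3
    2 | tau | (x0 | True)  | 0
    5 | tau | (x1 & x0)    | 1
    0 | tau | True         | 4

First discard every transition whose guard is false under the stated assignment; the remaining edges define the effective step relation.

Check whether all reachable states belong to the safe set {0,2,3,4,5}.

Inv-set: {0,2,3,4,5}
Reachable = {0,1,3,4}
  0: ✓
  1: ✗ unsafe
  3: ✓
  4: ✓
reach 1 via tau·tau·a — violates

Answer: INVARIANT VIOLATED at state 1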